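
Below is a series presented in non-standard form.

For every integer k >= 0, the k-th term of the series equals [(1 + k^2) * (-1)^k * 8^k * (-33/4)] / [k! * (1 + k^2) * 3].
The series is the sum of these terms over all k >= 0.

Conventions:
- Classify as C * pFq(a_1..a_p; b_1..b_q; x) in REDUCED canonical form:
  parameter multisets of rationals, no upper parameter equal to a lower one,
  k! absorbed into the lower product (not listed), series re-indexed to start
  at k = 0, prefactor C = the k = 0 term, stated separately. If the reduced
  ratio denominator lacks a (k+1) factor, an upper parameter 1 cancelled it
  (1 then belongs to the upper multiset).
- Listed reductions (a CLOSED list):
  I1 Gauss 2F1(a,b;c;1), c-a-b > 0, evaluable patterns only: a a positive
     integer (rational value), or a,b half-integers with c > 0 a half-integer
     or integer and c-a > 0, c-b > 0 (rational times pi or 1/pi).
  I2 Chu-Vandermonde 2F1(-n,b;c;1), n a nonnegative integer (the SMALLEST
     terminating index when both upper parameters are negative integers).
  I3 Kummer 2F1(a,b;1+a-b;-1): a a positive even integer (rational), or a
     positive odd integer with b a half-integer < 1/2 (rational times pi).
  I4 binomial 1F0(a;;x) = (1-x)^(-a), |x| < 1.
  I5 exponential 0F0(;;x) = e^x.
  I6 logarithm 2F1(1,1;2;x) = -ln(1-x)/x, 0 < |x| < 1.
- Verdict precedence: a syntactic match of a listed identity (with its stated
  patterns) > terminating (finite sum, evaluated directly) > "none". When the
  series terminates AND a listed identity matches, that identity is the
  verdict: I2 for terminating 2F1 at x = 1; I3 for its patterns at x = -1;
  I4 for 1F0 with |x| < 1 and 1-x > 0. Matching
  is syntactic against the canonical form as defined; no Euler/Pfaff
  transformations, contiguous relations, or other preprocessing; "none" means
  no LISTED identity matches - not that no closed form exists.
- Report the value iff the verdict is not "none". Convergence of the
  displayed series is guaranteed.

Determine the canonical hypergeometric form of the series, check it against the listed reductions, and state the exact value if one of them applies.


Key observation: with t_0 = -11/4, the (-1)^k factor (C = -11/4) folds into the argument's sign.
Term ratio: r(k) = (-8) * 1 / [(k+1)] - rational; roots negated = parameters, x = (-8), C = -11/4.

With C = -11/4: the canonical form is 0F0(-; -; -8). Verdict (x = -8): exponential (I5) applies (the 0F0 exponential series at x = -8). Exact value: (-11/4) * e^(-8).


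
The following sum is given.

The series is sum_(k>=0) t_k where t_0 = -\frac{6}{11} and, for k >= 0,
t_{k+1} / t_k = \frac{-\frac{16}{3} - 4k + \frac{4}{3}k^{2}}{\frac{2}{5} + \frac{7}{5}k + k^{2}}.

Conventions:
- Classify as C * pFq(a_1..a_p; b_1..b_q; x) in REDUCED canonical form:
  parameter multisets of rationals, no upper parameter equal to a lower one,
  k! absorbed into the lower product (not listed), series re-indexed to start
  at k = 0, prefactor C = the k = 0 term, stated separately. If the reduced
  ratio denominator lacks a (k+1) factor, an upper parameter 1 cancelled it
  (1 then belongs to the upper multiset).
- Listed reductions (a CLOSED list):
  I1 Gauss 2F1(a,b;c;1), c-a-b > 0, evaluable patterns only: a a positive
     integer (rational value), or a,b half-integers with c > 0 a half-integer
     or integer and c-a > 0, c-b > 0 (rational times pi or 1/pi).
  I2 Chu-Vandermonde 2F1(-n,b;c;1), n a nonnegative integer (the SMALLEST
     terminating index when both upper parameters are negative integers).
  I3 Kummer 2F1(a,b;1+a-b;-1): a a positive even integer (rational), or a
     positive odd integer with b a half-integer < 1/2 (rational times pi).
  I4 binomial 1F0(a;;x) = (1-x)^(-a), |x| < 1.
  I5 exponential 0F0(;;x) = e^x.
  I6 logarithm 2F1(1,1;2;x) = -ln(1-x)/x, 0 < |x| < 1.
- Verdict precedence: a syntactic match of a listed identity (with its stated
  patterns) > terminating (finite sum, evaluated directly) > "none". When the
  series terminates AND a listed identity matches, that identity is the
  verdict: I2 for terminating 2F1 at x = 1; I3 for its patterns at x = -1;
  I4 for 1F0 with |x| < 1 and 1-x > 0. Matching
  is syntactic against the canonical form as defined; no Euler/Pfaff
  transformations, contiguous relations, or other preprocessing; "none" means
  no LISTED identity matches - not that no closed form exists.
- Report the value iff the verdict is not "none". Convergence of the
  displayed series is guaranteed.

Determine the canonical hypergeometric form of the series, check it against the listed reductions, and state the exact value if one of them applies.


This is -\frac{6}{11} * 2F1(-4, 1; \frac{2}{5}; \frac{4}{3}) in reduced canonical form. Verdict: terminating - upper -4 stops the sum at k = 4; the 5 terms are added exactly. Sum: -\frac{58}{3213}.

Structural cue: t_0 = -\frac{6}{11} here, and the expanded ratio factors over Q; C = -6/11, x = 4/3, roots give parameters.
Step ratio: r(k) = \frac{4}{3} * (k-4) (k+1) / [(k+\frac{2}{5}) (k+1)] - poly over poly, x = \frac{4}{3} from leading terms; C = -\frac{6}{11} at k = 0.


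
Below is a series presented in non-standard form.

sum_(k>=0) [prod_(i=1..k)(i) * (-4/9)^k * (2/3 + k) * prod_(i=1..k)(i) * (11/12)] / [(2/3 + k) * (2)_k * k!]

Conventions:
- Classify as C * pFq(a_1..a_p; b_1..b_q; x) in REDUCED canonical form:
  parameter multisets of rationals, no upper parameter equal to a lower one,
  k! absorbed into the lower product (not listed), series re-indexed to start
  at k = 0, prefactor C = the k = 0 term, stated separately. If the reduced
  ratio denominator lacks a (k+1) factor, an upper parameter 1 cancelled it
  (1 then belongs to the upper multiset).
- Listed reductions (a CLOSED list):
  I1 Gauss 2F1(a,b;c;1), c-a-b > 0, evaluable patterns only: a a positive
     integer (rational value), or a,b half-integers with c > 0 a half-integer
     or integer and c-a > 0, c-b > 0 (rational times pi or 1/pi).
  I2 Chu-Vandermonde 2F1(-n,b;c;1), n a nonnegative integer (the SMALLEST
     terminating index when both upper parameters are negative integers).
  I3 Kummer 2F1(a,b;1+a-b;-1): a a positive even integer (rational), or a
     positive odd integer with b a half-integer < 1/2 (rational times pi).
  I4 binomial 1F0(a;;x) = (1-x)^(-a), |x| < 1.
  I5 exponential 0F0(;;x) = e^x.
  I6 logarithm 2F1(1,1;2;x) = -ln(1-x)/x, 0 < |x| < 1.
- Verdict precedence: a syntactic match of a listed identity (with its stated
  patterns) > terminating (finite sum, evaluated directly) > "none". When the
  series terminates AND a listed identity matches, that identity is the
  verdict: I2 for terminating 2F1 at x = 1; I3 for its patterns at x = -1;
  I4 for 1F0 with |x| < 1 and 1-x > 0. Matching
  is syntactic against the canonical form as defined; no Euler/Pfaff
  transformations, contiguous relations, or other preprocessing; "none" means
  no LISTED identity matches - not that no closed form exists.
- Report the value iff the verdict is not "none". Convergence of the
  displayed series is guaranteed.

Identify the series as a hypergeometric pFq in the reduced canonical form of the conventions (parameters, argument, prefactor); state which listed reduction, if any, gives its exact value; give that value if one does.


At argument -4/9: a 2F1 with upper {1, 1}, lower {2}, scaled by C = 11/12. Verdict: logarithm (I6) fires (the logarithm: parameters (1,1;2), x = -4/9). Exact value: (33/16) * ln(13/9).

First insight: from the first term 11/12: the running product (prefactor 11/12) telescopes to a rising factorial.
Term ratio: r(k) = (-4/9) * (k+1) (k+1) / [(k+2) (k+1)] ; factor over Q: parameters, x = (-4/9), and C = 11/12.


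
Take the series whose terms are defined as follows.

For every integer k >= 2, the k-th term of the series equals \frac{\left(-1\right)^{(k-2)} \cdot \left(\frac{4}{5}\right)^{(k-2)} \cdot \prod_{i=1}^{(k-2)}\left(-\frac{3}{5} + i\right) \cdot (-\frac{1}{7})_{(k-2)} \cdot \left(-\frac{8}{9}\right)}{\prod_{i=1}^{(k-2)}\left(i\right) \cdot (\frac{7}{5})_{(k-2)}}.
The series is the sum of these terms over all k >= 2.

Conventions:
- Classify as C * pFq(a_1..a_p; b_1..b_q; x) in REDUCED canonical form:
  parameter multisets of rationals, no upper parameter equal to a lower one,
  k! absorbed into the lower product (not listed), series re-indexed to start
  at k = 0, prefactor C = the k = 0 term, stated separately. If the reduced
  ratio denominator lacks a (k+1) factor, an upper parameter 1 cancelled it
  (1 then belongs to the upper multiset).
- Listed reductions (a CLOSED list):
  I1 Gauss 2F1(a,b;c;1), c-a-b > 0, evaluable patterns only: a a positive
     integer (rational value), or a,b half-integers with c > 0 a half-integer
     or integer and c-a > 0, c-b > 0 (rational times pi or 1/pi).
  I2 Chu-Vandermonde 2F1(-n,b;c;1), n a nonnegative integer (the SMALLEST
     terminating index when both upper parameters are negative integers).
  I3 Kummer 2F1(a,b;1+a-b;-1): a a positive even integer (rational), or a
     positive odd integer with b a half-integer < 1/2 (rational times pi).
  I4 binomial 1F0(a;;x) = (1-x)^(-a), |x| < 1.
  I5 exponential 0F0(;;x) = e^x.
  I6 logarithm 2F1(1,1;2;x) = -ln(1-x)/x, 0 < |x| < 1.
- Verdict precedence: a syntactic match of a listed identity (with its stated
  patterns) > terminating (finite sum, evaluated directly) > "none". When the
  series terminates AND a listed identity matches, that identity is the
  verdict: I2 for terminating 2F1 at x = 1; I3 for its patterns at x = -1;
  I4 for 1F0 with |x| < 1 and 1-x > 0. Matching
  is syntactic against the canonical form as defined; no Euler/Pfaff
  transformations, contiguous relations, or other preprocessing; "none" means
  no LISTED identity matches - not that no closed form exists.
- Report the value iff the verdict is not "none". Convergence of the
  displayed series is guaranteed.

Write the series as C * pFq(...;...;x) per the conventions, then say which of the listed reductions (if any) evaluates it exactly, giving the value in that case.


Prefactor -\frac{8}{9}, argument -\frac{4}{5}: 2F1 with upper {-\frac{1}{7}, \frac{2}{5}} over lower {\frac{7}{5}}. Verdict: none. No listed pattern accepts 2F1(-\frac{1}{7}, \frac{2}{5}; \frac{7}{5}; -\frac{4}{5}).

First insight: t_0 = -\frac{8}{9} here, and the (-1)^k factor (C = -8/9, x = -4/5) folds into the argument's sign.
Adjacent-term ratio: r(k) = -\frac{4}{5} * (k-\frac{1}{7}) (k+\frac{2}{5}) / [(k+\frac{7}{5}) (k+1)] - rational in k, leading ratio -\frac{4}{5}; with t_0 = -\frac{8}{9}, classification follows.


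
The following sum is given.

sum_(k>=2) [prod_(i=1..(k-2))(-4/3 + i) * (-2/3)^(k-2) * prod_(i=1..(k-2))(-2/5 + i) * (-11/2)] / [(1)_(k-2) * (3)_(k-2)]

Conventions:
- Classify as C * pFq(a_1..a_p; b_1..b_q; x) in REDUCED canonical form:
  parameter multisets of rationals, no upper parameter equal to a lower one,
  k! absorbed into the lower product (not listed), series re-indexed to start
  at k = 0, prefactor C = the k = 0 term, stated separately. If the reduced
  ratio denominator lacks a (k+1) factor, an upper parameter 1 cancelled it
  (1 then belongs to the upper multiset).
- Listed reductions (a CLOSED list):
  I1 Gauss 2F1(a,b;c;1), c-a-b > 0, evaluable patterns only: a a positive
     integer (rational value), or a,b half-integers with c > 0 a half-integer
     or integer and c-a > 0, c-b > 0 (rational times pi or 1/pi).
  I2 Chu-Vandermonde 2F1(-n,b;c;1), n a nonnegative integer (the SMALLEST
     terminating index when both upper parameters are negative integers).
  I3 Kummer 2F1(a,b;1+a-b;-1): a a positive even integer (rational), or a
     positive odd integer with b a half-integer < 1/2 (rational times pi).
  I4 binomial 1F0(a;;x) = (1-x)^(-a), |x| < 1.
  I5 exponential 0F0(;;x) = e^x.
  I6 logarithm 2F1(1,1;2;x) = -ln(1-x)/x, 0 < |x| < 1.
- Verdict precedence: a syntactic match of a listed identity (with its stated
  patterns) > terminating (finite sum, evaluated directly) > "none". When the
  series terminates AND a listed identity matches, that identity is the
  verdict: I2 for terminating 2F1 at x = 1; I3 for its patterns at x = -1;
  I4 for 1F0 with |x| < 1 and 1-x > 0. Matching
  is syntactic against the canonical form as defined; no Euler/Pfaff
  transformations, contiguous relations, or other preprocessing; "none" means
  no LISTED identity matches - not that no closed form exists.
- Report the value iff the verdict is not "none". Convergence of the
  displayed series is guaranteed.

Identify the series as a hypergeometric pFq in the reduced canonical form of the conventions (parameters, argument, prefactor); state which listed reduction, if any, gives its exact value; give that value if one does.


Key observation: t_0 = -11/2 here, and the running product (prefactor -11/2) telescopes to a rising factorial.
Term ratio: r(k) = (-2/3) * (k-1/3) (k+3/5) / [(k+3) (k+1)] ; factor over Q: parameters, x = (-2/3), and C = -11/2.

Canonical form: C = -11/2 times 2F1 with upper {-1/3, 3/5}, lower {3}, x = -2/3. Verdict: none here - no I1-I6 shape fits x = -2/3 with lower {3}.


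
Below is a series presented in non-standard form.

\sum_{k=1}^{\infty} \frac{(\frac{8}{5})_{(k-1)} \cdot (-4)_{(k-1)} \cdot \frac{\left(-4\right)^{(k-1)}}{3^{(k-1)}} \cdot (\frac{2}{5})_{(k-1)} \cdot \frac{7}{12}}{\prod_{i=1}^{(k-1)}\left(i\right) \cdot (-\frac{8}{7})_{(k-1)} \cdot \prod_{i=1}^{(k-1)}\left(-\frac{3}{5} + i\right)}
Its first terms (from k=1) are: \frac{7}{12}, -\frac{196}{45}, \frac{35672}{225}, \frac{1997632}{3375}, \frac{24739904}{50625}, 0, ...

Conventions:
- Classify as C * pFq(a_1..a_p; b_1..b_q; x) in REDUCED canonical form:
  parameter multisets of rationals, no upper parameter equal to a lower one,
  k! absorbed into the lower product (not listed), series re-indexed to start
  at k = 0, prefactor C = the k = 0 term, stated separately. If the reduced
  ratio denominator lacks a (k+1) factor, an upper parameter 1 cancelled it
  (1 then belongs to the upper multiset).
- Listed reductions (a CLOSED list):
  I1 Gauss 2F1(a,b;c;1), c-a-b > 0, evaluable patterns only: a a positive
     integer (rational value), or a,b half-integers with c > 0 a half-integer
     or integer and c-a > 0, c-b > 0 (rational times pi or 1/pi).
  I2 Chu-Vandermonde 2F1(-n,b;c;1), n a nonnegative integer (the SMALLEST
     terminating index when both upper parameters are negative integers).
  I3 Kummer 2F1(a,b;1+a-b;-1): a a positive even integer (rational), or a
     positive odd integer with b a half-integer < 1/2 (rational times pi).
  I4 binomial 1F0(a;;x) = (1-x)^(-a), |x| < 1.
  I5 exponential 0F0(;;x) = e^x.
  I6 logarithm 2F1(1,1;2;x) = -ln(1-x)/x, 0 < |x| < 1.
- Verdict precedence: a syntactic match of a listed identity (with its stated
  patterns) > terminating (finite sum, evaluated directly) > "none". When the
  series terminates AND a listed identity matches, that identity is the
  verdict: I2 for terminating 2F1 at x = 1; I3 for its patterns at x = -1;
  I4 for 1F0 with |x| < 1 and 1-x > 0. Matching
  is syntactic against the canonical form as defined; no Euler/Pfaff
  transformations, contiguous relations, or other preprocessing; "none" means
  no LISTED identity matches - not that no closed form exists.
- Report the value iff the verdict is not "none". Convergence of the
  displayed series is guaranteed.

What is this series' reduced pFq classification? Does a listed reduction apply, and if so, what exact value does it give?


Classification (C = \frac{7}{12}): 2F1 with upper {-4, \frac{8}{5}}, lower {-\frac{8}{7}}, argument x = -\frac{4}{3}. Verdict: terminating - no listed pattern fits, but -4 in the upper list cuts the series at k = 4; direct evaluation. Its exact value is \frac{250158461}{202500}.

Key observation: t_0 = \frac{7}{12} here, and the product of the first k integers (C = 7/12) is k!.
Consecutive-term ratio: r(k) = -\frac{4}{3} * (k-4) (k+\frac{8}{5}) / [(k-\frac{8}{7}) (k+1)] - rational in k, leading ratio -\frac{4}{3}; with t_0 = \frac{7}{12}, classification follows.


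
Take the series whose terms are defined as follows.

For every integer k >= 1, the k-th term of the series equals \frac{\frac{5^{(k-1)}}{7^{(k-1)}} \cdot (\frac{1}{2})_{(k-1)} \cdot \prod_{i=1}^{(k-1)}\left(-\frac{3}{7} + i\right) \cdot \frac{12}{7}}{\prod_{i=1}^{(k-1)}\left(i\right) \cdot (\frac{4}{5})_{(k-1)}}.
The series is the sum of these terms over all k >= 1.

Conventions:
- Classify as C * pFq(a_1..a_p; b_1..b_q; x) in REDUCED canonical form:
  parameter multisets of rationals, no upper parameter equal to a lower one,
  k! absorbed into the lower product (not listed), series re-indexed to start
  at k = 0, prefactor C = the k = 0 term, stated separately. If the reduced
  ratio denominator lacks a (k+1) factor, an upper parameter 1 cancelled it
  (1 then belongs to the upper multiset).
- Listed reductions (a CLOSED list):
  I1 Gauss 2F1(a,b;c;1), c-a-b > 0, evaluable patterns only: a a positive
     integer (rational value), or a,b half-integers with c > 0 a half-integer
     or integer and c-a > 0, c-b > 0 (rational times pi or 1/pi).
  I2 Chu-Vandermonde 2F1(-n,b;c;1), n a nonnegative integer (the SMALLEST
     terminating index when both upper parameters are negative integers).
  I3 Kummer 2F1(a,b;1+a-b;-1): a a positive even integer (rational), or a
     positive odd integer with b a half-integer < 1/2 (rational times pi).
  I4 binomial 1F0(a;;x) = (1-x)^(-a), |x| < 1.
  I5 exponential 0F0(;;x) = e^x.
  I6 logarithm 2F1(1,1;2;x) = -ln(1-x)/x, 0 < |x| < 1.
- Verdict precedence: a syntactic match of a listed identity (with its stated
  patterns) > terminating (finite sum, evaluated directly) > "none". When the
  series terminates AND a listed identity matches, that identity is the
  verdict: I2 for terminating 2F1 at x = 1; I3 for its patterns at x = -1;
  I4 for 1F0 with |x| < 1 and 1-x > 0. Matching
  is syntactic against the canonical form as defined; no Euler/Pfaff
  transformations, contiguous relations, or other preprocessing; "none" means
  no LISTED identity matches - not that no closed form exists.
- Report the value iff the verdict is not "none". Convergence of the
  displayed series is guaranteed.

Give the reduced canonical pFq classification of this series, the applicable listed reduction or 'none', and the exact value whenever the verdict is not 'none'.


Classification (C = \frac{12}{7}): 2F1 with upper {\frac{1}{2}, \frac{4}{7}}, lower {\frac{4}{5}}, argument x = \frac{5}{7}. Verdict: none. No listed pattern accepts 2F1(\frac{1}{2}, \frac{4}{7}; \frac{4}{5}; \frac{5}{7}).

Key step: from the first term \frac{12}{7}: the running product (prefactor 12/7) telescopes to a rising factorial.
Consecutive-term ratio: r(k) = \frac{5}{7} * (k+\frac{1}{2}) (k+\frac{4}{7}) / [(k+\frac{4}{5}) (k+1)] - rational in k. x = \frac{5}{7}; t_0 = \frac{12}{7}; negate the roots.


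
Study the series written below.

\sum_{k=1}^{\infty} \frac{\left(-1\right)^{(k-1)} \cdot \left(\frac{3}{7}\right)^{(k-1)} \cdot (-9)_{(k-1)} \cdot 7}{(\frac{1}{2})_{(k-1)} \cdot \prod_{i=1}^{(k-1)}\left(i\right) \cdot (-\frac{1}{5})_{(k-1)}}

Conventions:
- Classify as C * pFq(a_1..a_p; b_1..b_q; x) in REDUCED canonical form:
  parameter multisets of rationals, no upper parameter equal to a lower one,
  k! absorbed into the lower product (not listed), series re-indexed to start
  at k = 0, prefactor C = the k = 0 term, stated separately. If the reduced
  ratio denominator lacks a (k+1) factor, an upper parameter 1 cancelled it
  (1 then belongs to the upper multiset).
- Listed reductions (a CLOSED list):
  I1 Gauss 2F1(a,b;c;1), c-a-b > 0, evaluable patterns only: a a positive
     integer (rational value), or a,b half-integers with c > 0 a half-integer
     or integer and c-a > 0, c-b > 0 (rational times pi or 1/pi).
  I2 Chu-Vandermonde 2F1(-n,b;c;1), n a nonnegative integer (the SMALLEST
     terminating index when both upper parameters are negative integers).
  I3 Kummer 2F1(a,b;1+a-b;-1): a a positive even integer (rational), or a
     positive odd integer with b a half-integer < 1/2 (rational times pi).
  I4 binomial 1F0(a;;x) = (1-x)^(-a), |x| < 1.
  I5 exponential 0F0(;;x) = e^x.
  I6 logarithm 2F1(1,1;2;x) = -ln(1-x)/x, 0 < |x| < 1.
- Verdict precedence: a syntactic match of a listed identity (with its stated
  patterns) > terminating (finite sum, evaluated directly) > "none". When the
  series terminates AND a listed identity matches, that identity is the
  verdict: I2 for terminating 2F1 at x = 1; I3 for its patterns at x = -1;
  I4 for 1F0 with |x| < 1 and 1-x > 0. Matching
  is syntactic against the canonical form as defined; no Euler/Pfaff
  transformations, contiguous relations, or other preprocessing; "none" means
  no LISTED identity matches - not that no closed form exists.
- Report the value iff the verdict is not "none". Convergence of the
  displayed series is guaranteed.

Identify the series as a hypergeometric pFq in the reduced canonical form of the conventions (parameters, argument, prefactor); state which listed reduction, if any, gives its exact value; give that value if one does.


Classification (C = 7): 1F2 with upper {-9}, lower {-\frac{1}{5}, \frac{1}{2}}, argument x = -\frac{3}{7}. Verdict: terminating - no listed pattern fits, but -9 in the upper list cuts the series at k = 9; direct evaluation. Exact value: -\frac{61894862731978422437}{83619820610274949}.

Key step: t_0 = 7 here, and the product of the first k integers (prefactor 7) is k!.
Adjacent-term ratio: r(k) = -\frac{3}{7} * (k-9) / [(k-\frac{1}{5}) (k+\frac{1}{2}) (k+1)] - rational in k. x = -\frac{3}{7}; t_0 = 7; negate the roots.


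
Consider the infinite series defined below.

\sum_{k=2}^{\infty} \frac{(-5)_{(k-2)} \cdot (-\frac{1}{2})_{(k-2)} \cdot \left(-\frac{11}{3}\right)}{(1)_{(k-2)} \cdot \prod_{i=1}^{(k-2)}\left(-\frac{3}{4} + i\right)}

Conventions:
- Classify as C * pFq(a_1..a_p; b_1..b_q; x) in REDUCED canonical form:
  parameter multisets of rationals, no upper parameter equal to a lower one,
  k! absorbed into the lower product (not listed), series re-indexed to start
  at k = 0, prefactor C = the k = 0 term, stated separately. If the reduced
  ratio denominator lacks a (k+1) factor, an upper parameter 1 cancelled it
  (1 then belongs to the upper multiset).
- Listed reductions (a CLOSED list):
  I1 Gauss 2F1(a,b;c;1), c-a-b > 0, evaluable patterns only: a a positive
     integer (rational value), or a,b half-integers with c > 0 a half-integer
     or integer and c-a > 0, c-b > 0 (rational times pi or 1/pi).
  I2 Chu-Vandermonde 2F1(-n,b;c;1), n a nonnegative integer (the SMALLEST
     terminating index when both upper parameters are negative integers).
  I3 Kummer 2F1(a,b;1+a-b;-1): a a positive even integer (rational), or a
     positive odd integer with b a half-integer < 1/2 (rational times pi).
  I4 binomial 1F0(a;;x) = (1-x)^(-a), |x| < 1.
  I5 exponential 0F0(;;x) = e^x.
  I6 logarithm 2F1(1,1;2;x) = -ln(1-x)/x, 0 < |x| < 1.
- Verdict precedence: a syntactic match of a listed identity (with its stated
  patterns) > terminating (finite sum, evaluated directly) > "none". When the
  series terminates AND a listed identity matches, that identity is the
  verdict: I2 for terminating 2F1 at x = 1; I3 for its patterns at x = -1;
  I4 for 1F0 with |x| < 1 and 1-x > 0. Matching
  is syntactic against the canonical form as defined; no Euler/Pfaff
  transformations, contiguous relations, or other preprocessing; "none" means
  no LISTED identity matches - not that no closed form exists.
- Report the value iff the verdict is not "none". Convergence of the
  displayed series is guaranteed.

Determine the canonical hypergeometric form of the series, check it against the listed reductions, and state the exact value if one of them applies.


This is -\frac{11}{3} * 2F1(-5, -\frac{1}{2}; \frac{1}{4}; 1) in reduced canonical form. Verdict: Vandermonde's identity (I2) matches (terminating 2F1 at x = 1 with n = 5, b = -1/2, c = \frac{1}{4}). Exact value: -\frac{16093}{663}.

The tell: t_0 = -\frac{11}{3} here, and (1)_k (C = -11/3, x = 1) is k! itself.
Term ratio: r(k) = 1 * (k-5) (k-\frac{1}{2}) / [(k+\frac{1}{4}) (k+1)] - rational; roots negated = parameters, x = 1, C = -\frac{11}{3}.


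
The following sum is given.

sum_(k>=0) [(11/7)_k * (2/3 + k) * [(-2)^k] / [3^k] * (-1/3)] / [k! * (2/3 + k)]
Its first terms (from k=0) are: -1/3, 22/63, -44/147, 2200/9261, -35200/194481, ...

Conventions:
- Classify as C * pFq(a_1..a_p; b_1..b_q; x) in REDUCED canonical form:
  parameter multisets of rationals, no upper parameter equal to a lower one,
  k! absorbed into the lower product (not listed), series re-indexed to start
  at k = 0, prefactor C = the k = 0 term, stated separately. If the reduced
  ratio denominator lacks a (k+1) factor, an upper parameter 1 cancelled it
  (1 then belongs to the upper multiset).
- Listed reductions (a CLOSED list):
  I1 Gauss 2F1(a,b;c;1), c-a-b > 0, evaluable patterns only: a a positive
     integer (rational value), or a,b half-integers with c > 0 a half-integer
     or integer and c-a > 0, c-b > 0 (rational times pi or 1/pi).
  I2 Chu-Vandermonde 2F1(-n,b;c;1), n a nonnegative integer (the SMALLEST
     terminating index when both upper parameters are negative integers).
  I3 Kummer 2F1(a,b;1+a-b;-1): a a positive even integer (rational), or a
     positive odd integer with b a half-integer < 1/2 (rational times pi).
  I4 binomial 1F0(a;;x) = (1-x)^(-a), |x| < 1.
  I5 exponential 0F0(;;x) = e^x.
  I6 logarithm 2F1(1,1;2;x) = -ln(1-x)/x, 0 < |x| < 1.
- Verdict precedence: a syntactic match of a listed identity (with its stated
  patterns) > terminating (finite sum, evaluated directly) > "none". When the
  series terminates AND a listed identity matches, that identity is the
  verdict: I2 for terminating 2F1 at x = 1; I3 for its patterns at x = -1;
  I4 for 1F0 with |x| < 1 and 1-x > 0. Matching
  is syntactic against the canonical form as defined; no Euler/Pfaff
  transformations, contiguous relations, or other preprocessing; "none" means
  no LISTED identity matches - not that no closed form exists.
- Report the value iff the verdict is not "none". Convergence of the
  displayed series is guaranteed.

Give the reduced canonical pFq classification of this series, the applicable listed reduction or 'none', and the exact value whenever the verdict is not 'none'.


x = -2/3 here; the reduced form reads 1F0, upper {11/7}, lower {-}, C = -1/3. Verdict (x = -2/3): the I4 binomial reduction applies (the 1F0 binomial series: exponent -11/7, x = -2/3). Value: (-1/3) * (5/3)^(-11/7).

First insight: t_0 being -1/3, the factor k + 2/3 cancels (top and bottom), leaving prefactor -1/3.
Consecutive-term ratio: r(k) = (-2/3) * (k+11/7) / [(k+1)] - rational in k, leading ratio (-2/3); with t_0 = -1/3, classification follows.


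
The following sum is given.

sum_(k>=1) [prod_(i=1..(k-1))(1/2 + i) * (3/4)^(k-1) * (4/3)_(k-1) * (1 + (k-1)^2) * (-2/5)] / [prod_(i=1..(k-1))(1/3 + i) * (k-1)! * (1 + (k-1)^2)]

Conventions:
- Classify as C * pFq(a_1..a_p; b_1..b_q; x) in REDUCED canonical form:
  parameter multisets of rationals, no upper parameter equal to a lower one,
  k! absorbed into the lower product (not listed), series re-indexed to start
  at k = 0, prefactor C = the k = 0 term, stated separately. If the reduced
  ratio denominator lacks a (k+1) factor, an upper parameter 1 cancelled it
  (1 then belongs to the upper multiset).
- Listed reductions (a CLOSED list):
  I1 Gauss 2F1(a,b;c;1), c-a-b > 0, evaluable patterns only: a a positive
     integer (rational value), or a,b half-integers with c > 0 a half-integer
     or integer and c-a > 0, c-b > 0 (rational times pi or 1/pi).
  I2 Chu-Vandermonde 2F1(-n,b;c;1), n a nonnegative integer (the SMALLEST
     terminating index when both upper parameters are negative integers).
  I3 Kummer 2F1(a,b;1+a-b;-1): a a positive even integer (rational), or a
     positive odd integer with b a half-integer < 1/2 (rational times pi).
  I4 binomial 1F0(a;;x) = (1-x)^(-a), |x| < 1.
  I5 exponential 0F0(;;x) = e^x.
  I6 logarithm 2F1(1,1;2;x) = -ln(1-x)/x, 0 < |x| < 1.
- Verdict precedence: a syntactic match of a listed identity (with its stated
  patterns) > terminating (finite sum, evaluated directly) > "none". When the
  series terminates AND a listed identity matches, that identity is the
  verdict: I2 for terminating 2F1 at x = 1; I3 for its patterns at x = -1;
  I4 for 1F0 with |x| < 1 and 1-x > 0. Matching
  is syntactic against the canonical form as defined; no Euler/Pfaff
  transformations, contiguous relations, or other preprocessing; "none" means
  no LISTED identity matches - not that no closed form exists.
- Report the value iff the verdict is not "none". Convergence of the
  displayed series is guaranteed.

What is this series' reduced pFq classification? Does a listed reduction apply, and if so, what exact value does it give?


This is -2/5 * 1F0(3/2; -; 3/4) in reduced canonical form. Verdict (x = 3/4): the I4 binomial reduction applies (the 1F0 binomial series: exponent -3/2, x = 3/4). Value: (-2/5) * (1/4)^(-3/2).

Key observation: x = (3/4) and the lower running product (C = -2/5, x = 3/4) is a rising factorial.
Adjacent-term ratio: r(k) = (3/4) * (k+3/2) / [(k+1)] - rational in k. x = (3/4); t_0 = -2/5; negate the roots.


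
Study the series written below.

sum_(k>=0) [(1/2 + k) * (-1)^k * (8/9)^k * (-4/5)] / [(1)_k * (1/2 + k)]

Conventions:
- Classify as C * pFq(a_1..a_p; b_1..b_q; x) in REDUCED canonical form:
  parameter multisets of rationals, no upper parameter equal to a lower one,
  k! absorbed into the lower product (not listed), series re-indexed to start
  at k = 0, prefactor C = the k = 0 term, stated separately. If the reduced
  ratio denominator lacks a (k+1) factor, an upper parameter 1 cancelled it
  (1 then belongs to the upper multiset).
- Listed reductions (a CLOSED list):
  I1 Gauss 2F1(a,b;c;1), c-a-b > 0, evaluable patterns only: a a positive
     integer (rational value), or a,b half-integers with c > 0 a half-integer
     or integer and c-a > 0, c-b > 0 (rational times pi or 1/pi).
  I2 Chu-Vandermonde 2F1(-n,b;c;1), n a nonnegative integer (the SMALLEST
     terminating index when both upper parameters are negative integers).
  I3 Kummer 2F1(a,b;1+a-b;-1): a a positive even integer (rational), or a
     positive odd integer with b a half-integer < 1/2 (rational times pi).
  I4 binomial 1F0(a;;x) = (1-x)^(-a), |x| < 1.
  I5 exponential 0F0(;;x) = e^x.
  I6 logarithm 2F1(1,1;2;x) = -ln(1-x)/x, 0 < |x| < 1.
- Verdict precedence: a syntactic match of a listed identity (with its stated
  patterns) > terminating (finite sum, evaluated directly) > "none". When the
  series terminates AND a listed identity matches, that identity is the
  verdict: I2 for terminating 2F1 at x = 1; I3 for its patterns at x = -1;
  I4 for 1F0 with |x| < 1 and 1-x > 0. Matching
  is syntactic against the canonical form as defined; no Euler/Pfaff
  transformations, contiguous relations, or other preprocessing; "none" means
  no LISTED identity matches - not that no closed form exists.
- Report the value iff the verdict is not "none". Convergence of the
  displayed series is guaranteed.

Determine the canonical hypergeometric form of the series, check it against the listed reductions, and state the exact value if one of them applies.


With C = -4/5: the canonical form is 0F0(-; -; -8/9). Verdict at x = -8/9: the exponential series (I5) matches (the 0F0 exponential series at x = -8/9). Sum: (-4/5) * e^(-8/9).

Key step: with t_0 = -4/5, (1)_k (C = -4/5) is k! itself.
Adjacent-term ratio: r(k) = (-8/9) * 1 / [(k+1)] - poly over poly, x = (-8/9) from leading terms; C = -4/5 at k = 0.


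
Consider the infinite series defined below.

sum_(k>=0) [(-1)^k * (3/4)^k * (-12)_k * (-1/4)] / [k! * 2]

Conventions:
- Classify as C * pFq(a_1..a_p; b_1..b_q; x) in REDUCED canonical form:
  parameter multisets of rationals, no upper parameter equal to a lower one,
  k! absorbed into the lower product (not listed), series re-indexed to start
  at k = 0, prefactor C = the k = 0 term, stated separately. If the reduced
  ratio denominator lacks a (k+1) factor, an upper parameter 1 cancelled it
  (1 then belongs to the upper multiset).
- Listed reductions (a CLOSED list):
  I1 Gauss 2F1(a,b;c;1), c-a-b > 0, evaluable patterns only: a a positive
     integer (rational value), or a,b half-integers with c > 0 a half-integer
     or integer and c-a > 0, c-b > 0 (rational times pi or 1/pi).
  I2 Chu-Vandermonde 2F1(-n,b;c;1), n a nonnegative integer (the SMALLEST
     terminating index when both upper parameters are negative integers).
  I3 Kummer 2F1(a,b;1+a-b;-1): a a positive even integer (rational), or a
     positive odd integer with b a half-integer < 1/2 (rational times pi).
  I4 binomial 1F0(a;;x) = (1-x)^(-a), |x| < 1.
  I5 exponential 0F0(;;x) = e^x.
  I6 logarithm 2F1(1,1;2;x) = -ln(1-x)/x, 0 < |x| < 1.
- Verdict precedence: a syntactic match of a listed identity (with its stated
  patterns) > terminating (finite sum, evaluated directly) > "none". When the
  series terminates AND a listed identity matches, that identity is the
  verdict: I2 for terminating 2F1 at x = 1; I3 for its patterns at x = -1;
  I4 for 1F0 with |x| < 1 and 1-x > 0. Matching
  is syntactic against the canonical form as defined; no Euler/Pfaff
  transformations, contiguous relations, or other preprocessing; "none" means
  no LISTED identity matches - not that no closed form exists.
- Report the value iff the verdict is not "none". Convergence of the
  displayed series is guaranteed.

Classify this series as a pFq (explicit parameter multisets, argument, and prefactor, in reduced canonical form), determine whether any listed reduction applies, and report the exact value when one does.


First insight: x = (-3/4) and the constant factors (C = -1/8) combine into one prefactor.
Term ratio: r(k) = (-3/4) * (k-12) / [(k+1)] ; factor over Q: parameters, x = (-3/4), and C = -1/8.

This is -1/8 * 1F0(-12; -; -3/4) in reduced canonical form. Verdict: the binomial series (I4) matches (the 1F0 binomial series: exponent 12, x = -3/4). Its exact value is -13841287201/134217728.


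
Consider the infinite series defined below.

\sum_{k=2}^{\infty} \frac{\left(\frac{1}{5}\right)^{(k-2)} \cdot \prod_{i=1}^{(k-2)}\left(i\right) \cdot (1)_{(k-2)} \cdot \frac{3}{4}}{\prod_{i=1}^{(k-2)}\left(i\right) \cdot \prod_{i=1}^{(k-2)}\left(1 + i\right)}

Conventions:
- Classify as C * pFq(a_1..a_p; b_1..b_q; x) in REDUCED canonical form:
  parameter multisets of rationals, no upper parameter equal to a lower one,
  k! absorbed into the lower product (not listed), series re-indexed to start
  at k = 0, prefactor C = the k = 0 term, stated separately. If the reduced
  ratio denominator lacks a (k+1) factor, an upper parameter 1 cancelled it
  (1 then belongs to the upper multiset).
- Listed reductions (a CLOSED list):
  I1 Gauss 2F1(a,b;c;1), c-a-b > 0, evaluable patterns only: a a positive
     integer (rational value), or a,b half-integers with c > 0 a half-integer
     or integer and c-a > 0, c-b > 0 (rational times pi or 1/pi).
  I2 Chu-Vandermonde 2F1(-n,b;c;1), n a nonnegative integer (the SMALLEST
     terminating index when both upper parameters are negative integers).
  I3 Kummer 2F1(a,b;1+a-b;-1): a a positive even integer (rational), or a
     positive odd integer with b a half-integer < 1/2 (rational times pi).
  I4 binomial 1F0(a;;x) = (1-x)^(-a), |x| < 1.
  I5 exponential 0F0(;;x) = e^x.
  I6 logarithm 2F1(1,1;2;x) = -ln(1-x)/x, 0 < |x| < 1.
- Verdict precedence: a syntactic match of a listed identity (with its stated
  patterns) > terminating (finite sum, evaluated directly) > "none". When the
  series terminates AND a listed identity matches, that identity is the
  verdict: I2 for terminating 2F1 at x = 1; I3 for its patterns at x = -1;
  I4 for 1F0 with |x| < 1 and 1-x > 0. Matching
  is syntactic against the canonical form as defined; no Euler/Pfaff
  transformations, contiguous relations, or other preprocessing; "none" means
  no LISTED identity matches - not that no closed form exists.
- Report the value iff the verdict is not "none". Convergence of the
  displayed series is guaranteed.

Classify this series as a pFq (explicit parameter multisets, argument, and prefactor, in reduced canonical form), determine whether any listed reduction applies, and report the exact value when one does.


This is \frac{3}{4} * 2F1(1, 1; 2; \frac{1}{5}) in reduced canonical form. Verdict: the I6 logarithm reduction fires (the logarithm: parameters (1,1;2), x = \frac{1}{5}). Sum: \left(-\frac{15}{4}\right) \cdot \ln\left(\frac{4}{5}\right).

The tell: from the first term \frac{3}{4}: the lower running product (C = 3/4, x = 1/5) is a rising factorial.
Term ratio: r(k) = \frac{1}{5} * (k+1) (k+1) / [(k+2) (k+1)] ; factor over Q: parameters, x = \frac{1}{5}, and C = \frac{3}{4}.


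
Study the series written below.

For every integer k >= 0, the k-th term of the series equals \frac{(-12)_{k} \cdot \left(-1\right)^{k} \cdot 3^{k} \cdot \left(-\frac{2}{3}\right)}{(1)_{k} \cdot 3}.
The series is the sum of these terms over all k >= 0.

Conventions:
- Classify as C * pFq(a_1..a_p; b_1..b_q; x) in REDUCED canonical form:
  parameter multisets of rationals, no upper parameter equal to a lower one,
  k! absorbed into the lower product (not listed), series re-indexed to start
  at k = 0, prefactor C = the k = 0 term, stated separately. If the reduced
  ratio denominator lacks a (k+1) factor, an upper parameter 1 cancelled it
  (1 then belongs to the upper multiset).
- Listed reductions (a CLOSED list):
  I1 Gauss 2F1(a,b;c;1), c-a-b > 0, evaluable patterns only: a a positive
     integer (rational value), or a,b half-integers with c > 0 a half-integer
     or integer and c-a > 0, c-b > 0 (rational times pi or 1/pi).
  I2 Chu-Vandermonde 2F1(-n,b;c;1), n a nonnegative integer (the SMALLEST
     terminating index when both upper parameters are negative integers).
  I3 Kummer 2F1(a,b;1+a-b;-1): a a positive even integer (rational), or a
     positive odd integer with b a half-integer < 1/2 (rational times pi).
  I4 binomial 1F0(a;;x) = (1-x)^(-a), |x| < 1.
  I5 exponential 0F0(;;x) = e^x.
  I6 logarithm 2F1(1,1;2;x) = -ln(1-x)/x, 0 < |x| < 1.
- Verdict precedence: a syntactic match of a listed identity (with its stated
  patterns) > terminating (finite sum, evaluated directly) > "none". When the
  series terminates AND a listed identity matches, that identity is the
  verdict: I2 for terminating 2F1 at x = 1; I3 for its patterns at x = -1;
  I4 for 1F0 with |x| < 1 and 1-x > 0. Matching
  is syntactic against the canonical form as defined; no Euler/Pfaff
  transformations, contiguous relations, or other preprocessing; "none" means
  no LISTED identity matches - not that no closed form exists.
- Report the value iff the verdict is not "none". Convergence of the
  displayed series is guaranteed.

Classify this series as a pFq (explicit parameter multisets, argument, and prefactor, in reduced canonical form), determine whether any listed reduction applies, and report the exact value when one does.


Canonical form: C = -\frac{2}{9} times 1F0 with upper {-12}, lower {-}, x = -3. Verdict: terminating - the sum ends at index 12 because -12 is a negative integer; exact evaluation follows. Exact value: -\frac{33554432}{9}.

Structural cue: t_0 = -\frac{2}{9} here, and (1)_k (C = -2/9) is k! itself.
Consecutive-term ratio: r(k) = -3 * (k-12) / [(k+1)] ; factor over Q: parameters, x = -3, and C = -\frac{2}{9}.


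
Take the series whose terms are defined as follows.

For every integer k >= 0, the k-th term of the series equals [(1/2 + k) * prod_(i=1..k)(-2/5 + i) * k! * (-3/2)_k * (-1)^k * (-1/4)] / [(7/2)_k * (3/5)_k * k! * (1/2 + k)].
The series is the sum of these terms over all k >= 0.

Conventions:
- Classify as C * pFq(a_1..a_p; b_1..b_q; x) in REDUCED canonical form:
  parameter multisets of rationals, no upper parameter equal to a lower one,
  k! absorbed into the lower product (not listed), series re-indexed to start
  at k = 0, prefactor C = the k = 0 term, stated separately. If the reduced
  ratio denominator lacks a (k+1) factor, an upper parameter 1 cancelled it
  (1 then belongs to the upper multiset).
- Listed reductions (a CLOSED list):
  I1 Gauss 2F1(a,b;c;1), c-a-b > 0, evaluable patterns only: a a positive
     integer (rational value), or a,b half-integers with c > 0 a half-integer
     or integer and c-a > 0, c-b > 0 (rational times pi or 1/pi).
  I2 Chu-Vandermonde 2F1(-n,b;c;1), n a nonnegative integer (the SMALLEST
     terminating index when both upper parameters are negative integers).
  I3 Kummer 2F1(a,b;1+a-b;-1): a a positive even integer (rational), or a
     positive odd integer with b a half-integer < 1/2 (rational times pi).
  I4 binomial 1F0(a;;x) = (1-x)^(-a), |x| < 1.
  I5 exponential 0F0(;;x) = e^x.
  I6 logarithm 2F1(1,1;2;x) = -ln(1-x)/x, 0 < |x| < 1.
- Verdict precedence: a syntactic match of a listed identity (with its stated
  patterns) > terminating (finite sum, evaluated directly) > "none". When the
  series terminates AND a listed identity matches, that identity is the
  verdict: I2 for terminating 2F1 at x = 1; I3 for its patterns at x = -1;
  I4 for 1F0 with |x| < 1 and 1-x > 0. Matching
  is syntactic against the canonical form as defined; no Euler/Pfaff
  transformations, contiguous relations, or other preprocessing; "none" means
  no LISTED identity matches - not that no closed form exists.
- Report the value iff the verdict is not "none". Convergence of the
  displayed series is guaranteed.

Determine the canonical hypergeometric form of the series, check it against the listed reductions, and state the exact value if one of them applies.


With C = -1/4: the canonical form is 2F1(-3/2, 1; 7/2; -1). Verdict (x = -1): the Kummer evaluation I3 applies (x = -1; c = 7/2 equals 1+a-b for upper {-3/2, 1}: listed pattern). Sum: (-15/128) * pi.

Key step: from the first term -1/4: k + 1/2 divides numerator and denominator alike; C = -1/4 after cancelling.
Adjacent-term ratio: r(k) = (-1) * (k-3/2) (k+1) / [(k+7/2) (k+1)] - rational; roots negated = parameters, x = (-1), C = -1/4.
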